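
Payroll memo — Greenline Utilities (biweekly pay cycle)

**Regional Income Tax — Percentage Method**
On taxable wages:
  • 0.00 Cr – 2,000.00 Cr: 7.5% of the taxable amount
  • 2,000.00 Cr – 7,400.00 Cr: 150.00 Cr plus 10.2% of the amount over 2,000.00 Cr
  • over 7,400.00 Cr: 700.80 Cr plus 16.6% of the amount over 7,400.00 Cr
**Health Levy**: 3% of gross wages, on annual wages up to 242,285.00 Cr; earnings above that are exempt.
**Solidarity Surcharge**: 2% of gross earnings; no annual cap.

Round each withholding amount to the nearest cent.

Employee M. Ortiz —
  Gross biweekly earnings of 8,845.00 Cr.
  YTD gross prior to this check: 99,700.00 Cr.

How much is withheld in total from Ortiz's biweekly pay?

Regional Income Tax: taxable = 8,845.00 Cr
  700.80 Cr + 16.6% × (8,845.00 Cr − 7,400.00 Cr) = 700.80 Cr + 16.6% × 1,445.00 Cr = 940.67 Cr
Health Levy: 3% × 8,845.00 Cr = 265.35 Cr
Solidarity Surcharge: 2% × 8,845.00 Cr = 176.90 Cr
Total: 940.67 Cr + 265.35 Cr + 176.90 Cr = 1,382.92 Cr

1,382.92 Cr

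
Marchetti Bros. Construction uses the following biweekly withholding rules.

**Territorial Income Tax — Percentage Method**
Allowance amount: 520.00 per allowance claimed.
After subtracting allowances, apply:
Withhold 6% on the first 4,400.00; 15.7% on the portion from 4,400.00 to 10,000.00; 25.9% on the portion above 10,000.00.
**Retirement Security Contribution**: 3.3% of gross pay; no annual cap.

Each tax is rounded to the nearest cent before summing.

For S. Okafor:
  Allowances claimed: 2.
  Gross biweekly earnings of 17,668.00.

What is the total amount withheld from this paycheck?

Territorial Income Tax: taxable = 17,668.00 − 2×520.00 = 16,628.00
  1,143.20 + 25.9% × (16,628.00 − 10,000.00) = 1,143.20 + 25.9% × 6,628.00 = 2,859.85
Retirement Security Contribution: 3.3% × 17,668.00 = 583.04
Total: 2,859.85 + 583.04 = 3,442.89

3,442.89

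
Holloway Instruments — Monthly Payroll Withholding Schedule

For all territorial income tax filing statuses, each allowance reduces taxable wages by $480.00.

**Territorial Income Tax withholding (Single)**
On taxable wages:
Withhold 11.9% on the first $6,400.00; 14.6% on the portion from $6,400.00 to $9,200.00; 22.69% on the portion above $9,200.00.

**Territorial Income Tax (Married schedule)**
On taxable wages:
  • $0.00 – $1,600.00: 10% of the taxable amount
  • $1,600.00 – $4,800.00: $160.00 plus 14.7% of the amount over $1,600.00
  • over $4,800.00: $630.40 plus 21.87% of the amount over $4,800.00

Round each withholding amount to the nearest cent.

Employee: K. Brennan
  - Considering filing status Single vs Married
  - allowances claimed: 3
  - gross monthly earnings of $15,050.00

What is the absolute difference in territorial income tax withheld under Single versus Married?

Territorial Income Tax (Single): taxable = $15,050.00 − 3×$480.00 = $13,610.00
  $1,170.40 + 22.69% × ($13,610.00 − $9,200.00) = $1,170.40 + 22.69% × $4,410.00 = $2,171.03
Territorial Income Tax (Married): taxable = $15,050.00 − 3×$480.00 = $13,610.00
  $630.40 + 21.87% × ($13,610.00 − $4,800.00) = $630.40 + 21.87% × $8,810.00 = $2,557.15
Difference: |$2,171.03 − $2,557.15| = $386.12 (higher under Married)

$386.12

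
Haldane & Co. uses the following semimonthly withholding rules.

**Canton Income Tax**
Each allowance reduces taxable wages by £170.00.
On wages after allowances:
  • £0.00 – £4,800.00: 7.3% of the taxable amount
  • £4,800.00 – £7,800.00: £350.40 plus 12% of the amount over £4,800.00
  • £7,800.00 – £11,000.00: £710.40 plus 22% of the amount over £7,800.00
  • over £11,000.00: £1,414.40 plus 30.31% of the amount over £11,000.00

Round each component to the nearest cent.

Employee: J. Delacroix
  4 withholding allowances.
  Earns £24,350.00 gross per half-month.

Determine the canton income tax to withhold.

£5,254.68

Canton Income Tax: taxable = £24,350.00 − 4×£170.00 = £23,670.00
  £1,414.40 + 30.31% × (£23,670.00 − £11,000.00) = £1,414.40 + 30.31% × £12,670.00 = £5,254.68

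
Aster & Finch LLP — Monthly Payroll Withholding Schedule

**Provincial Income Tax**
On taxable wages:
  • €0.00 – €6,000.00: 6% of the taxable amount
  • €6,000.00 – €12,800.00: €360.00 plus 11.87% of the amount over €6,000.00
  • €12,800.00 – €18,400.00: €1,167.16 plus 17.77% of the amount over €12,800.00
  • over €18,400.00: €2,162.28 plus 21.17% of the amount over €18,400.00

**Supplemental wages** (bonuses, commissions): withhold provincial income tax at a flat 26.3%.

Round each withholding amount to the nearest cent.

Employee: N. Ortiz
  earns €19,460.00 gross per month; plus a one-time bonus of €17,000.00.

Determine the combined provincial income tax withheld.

€6,857.68

Provincial Income Tax: taxable = €19,460.00
  €2,162.28 + 21.17% × (€19,460.00 − €18,400.00) = €2,162.28 + 21.17% × €1,060.00 = €2,386.68
Supplemental (26.3% flat on bonus): 26.3% × €17,000.00 = €4,471.00
Total provincial income tax: €2,386.68 + €4,471.00 = €6,857.68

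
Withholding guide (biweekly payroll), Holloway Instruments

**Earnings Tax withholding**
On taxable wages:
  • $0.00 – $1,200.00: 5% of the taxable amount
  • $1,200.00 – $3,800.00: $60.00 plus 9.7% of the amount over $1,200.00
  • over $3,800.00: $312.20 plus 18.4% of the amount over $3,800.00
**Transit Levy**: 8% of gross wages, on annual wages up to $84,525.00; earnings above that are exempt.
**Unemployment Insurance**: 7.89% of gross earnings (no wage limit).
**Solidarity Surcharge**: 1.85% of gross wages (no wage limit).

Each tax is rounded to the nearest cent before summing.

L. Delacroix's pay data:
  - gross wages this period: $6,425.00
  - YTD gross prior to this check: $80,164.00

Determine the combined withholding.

$1,769.87

Earnings Tax: taxable = $6,425.00
  $312.20 + 18.4% × ($6,425.00 − $3,800.00) = $312.20 + 18.4% × $2,625.00 = $795.20
Transit Levy: cap $84,525.00 − YTD $80,164.00 = $4,361.00 subject; 8% × $4,361.00 = $348.88
Unemployment Insurance: 7.89% × $6,425.00 = $506.93
Solidarity Surcharge: 1.85% × $6,425.00 = $118.86
Total: $795.20 + $348.88 + $506.93 + $118.86 = $1,769.87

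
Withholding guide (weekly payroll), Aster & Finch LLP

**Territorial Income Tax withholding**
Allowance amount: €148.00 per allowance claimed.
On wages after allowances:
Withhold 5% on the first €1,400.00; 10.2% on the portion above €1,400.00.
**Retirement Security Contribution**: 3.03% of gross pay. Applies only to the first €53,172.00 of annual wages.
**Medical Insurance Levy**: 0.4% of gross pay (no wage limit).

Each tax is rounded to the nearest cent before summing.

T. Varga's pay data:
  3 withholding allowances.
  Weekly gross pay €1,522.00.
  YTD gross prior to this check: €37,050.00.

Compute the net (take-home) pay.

€1,415.89

Territorial Income Tax: taxable = €1,522.00 − 3×€148.00 = €1,078.00
  5% × €1,078.00 = €53.90
Retirement Security Contribution: 3.03% × €1,522.00 = €46.12
Medical Insurance Levy: 0.4% × €1,522.00 = €6.09
Total withheld: €53.90 + €46.12 + €6.09 = €106.11
Net pay: €1,522.00 − €106.11 = €1,415.89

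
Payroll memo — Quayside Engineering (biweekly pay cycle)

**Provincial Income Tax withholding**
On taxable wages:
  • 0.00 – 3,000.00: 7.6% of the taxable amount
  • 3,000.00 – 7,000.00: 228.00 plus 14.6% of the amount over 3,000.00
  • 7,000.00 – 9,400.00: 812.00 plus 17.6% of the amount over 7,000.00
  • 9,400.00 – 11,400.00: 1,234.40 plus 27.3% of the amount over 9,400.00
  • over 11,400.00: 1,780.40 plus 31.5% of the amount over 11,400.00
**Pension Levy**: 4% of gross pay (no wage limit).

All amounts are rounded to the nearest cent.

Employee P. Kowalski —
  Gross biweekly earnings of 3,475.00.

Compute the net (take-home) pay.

Provincial Income Tax: taxable = 3,475.00
  228.00 + 14.6% × (3,475.00 − 3,000.00) = 228.00 + 14.6% × 475.00 = 297.35
Pension Levy: 4% × 3,475.00 = 139.00
Total withheld: 297.35 + 139.00 = 436.35
Net pay: 3,475.00 − 436.35 = 3,038.65

3,038.65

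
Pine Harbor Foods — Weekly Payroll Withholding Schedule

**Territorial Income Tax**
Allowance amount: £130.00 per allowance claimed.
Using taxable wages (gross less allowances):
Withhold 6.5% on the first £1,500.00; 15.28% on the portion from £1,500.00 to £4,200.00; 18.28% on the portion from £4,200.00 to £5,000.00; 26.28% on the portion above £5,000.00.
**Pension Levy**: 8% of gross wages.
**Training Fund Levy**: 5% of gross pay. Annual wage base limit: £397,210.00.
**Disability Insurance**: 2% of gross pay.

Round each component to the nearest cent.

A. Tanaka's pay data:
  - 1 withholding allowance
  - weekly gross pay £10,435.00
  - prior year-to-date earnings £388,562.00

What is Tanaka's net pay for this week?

Territorial Income Tax: taxable = £10,435.00 − 1×£130.00 = £10,305.00
  £656.30 + 26.28% × (£10,305.00 − £5,000.00) = £656.30 + 26.28% × £5,305.00 = £2,050.45
Pension Levy: 8% × £10,435.00 = £834.80
Training Fund Levy: cap £397,210.00 − YTD £388,562.00 = £8,648.00 subject; 5% × £8,648.00 = £432.40
Disability Insurance: 2% × £10,435.00 = £208.70
Total withheld: £2,050.45 + £834.80 + £432.40 + £208.70 = £3,526.35
Net pay: £10,435.00 − £3,526.35 = £6,908.65

£6,908.65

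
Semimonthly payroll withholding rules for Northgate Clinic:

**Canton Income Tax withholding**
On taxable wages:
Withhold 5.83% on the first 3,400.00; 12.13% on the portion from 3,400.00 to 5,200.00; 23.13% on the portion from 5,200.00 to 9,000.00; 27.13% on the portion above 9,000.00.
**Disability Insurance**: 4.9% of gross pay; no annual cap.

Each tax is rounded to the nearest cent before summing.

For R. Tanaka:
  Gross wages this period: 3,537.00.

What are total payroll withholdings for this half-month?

388.15

Canton Income Tax: taxable = 3,537.00
  198.22 + 12.13% × (3,537.00 − 3,400.00) = 198.22 + 12.13% × 137.00 = 214.84
Disability Insurance: 4.9% × 3,537.00 = 173.31
Total: 214.84 + 173.31 = 388.15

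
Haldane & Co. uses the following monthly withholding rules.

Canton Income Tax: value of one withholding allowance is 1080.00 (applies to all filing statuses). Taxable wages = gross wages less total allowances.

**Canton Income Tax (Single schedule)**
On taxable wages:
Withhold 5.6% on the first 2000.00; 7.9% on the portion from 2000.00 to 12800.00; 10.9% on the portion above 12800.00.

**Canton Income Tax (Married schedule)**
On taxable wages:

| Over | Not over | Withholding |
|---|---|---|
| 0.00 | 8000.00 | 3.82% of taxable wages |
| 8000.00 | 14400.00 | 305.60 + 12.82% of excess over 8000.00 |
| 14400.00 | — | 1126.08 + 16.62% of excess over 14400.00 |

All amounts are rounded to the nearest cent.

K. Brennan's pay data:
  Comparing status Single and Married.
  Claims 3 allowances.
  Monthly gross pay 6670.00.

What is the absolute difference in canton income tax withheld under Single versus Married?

93.94

Canton Income Tax (Single): taxable = 6670.00 − 3×1080.00 = 3430.00
  112.00 + 7.9% × (3430.00 − 2000.00) = 112.00 + 7.9% × 1430.00 = 224.97
Canton Income Tax (Married): taxable = 6670.00 − 3×1080.00 = 3430.00
  3.82% × 3430.00 = 131.03
Difference: |224.97 − 131.03| = 93.94 (higher under Single)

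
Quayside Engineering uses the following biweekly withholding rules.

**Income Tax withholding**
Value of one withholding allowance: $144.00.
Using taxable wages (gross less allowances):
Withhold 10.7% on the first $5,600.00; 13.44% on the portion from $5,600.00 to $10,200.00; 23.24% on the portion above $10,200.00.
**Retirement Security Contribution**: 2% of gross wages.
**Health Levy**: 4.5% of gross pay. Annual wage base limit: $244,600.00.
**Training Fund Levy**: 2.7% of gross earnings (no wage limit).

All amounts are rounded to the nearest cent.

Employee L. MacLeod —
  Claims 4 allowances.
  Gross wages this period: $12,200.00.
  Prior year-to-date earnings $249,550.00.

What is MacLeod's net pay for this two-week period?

$10,078.22

Income Tax: taxable = $12,200.00 − 4×$144.00 = $11,624.00
  $1,217.44 + 23.24% × ($11,624.00 − $10,200.00) = $1,217.44 + 23.24% × $1,424.00 = $1,548.38
Retirement Security Contribution: 2% × $12,200.00 = $244.00
Health Levy: YTD $249,550.00 ≥ cap $244,600.00 → $0.00
Training Fund Levy: 2.7% × $12,200.00 = $329.40
Total withheld: $1,548.38 + $244.00 + $0.00 + $329.40 = $2,121.78
Net pay: $12,200.00 − $2,121.78 = $10,078.22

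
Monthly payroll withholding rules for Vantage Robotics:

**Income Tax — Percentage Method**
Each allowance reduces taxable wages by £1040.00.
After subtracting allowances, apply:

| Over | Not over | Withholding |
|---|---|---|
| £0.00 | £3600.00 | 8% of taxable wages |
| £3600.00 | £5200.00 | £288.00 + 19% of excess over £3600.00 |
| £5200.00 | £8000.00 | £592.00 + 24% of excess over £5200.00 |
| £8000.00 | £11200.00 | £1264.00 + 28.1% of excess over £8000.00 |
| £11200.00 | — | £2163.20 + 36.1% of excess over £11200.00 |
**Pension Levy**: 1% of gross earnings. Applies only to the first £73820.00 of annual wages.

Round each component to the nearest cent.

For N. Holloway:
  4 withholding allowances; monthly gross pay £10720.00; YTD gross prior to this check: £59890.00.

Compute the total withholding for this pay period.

£1025.60

Income Tax: taxable = £10720.00 − 4×£1040.00 = £6560.00
  £592.00 + 24% × (£6560.00 − £5200.00) = £592.00 + 24% × £1360.00 = £918.40
Pension Levy: 1% × £10720.00 = £107.20
Total: £918.40 + £107.20 = £1025.60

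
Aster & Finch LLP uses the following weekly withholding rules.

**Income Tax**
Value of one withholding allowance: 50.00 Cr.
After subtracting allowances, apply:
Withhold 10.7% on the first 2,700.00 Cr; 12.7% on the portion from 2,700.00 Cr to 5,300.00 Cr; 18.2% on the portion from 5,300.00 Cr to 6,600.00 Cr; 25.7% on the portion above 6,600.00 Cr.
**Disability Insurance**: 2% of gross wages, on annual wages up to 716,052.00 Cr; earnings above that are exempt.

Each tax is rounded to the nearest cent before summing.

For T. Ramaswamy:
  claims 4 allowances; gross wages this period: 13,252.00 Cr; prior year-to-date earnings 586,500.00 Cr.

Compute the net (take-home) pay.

Income Tax: taxable = 13,252.00 Cr − 4×50.00 Cr = 13,052.00 Cr
  855.70 Cr + 25.7% × (13,052.00 Cr − 6,600.00 Cr) = 855.70 Cr + 25.7% × 6,452.00 Cr = 2,513.86 Cr
Disability Insurance: 2% × 13,252.00 Cr = 265.04 Cr
Total withheld: 2,513.86 Cr + 265.04 Cr = 2,778.90 Cr
Net pay: 13,252.00 Cr − 2,778.90 Cr = 10,473.10 Cr

10,473.10 Cr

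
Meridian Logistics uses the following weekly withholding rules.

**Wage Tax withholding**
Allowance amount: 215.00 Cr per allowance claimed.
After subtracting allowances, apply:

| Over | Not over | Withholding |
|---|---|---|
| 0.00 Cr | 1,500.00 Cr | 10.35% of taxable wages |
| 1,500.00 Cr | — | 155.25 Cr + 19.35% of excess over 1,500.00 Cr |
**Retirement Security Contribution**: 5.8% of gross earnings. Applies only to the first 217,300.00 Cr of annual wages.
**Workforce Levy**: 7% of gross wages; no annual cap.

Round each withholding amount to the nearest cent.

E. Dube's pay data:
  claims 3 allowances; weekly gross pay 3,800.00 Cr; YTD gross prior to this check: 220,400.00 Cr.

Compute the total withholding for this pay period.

Wage Tax: taxable = 3,800.00 Cr − 3×215.00 Cr = 3,155.00 Cr
  155.25 Cr + 19.35% × (3,155.00 Cr − 1,500.00 Cr) = 155.25 Cr + 19.35% × 1,655.00 Cr = 475.49 Cr
Retirement Security Contribution: YTD 220,400.00 Cr ≥ cap 217,300.00 Cr → 0.00 Cr
Workforce Levy: 7% × 3,800.00 Cr = 266.00 Cr
Total: 475.49 Cr + 0.00 Cr + 266.00 Cr = 741.49 Cr

741.49 Cr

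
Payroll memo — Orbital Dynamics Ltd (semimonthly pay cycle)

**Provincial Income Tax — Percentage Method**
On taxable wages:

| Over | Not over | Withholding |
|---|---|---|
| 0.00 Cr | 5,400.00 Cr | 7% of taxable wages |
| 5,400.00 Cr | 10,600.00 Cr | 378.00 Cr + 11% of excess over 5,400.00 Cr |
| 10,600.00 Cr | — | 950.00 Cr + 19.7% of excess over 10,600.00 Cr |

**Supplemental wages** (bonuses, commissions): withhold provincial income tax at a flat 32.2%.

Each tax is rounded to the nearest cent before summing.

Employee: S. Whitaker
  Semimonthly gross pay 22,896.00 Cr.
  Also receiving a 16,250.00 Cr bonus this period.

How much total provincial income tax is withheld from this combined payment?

8,604.81 Cr

Provincial Income Tax: taxable = 22,896.00 Cr
  950.00 Cr + 19.7% × (22,896.00 Cr − 10,600.00 Cr) = 950.00 Cr + 19.7% × 12,296.00 Cr = 3,372.31 Cr
Supplemental (32.2% flat on bonus): 32.2% × 16,250.00 Cr = 5,232.50 Cr
Total provincial income tax: 3,372.31 Cr + 5,232.50 Cr = 8,604.81 Cr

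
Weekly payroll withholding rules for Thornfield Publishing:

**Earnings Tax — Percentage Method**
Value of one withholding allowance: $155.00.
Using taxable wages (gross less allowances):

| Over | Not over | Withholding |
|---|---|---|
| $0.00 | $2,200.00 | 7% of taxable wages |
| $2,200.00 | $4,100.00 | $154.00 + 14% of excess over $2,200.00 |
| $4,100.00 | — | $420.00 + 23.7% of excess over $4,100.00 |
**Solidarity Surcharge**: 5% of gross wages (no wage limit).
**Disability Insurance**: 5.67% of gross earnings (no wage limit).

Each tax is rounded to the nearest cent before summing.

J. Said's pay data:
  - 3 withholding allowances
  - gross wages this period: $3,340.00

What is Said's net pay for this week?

Earnings Tax: taxable = $3,340.00 − 3×$155.00 = $2,875.00
  $154.00 + 14% × ($2,875.00 − $2,200.00) = $154.00 + 14% × $675.00 = $248.50
Solidarity Surcharge: 5% × $3,340.00 = $167.00
Disability Insurance: 5.67% × $3,340.00 = $189.38
Total withheld: $248.50 + $167.00 + $189.38 = $604.88
Net pay: $3,340.00 − $604.88 = $2,735.12

$2,735.12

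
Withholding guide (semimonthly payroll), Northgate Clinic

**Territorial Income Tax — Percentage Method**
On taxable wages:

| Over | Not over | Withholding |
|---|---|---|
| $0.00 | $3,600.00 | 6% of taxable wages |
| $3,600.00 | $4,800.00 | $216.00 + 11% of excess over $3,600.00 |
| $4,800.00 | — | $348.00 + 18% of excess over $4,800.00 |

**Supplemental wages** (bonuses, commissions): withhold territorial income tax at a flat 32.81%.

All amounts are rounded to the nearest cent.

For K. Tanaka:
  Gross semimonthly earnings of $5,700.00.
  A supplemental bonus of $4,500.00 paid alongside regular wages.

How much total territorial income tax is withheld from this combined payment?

$1,986.45

Territorial Income Tax: taxable = $5,700.00
  $348.00 + 18% × ($5,700.00 − $4,800.00) = $348.00 + 18% × $900.00 = $510.00
Supplemental (32.81% flat on bonus): 32.81% × $4,500.00 = $1,476.45
Total territorial income tax: $510.00 + $1,476.45 = $1,986.45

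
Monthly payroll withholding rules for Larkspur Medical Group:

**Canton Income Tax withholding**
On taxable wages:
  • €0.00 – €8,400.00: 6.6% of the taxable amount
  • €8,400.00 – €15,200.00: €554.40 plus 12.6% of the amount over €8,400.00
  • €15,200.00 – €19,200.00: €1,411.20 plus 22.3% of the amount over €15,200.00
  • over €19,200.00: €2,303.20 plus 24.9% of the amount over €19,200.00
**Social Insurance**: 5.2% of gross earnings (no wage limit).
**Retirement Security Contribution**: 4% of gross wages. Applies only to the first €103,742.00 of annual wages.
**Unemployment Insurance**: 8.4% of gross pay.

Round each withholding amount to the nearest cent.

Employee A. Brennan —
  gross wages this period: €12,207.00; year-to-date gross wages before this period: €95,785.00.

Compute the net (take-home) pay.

Canton Income Tax: taxable = €12,207.00
  €554.40 + 12.6% × (€12,207.00 − €8,400.00) = €554.40 + 12.6% × €3,807.00 = €1,034.08
Social Insurance: 5.2% × €12,207.00 = €634.76
Retirement Security Contribution: cap €103,742.00 − YTD €95,785.00 = €7,957.00 subject; 4% × €7,957.00 = €318.28
Unemployment Insurance: 8.4% × €12,207.00 = €1,025.39
Total withheld: €1,034.08 + €634.76 + €318.28 + €1,025.39 = €3,012.51
Net pay: €12,207.00 − €3,012.51 = €9,194.49

€9,194.49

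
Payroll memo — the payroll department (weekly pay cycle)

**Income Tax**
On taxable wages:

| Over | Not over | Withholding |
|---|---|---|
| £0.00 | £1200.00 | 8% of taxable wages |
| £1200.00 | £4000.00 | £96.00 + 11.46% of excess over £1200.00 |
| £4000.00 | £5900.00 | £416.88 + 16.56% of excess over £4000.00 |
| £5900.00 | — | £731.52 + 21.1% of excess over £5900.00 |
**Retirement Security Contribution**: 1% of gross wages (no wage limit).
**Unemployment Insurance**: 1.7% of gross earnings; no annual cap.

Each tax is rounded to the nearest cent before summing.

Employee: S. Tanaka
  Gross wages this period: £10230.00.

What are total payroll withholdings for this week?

£1921.36

Income Tax: taxable = £10230.00
  £731.52 + 21.1% × (£10230.00 − £5900.00) = £731.52 + 21.1% × £4330.00 = £1645.15
Retirement Security Contribution: 1% × £10230.00 = £102.30
Unemployment Insurance: 1.7% × £10230.00 = £173.91
Total: £1645.15 + £102.30 + £173.91 = £1921.36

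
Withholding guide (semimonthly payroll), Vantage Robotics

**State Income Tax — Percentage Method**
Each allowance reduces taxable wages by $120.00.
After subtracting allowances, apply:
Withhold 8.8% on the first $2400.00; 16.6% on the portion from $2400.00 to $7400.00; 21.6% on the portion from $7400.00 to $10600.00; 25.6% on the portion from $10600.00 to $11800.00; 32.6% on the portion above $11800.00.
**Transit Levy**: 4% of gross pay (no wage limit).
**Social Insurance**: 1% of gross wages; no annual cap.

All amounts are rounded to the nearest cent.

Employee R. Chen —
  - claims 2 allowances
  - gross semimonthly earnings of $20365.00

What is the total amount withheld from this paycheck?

State Income Tax: taxable = $20365.00 − 2×$120.00 = $20125.00
  $2039.60 + 32.6% × ($20125.00 − $11800.00) = $2039.60 + 32.6% × $8325.00 = $4753.55
Transit Levy: 4% × $20365.00 = $814.60
Social Insurance: 1% × $20365.00 = $203.65
Total: $4753.55 + $814.60 + $203.65 = $5771.80

$5771.80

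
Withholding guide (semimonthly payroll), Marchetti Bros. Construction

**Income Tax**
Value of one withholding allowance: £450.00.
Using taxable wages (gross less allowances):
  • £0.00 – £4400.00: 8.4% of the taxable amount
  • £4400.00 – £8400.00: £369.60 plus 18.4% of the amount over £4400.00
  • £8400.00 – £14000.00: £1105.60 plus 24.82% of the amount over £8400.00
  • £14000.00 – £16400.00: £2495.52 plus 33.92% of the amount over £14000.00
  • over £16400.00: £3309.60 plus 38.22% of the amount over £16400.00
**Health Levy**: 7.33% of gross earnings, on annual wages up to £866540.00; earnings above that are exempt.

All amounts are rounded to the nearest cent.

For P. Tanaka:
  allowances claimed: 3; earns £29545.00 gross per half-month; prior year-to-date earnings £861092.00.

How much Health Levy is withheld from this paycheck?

£399.34

Health Levy: cap £866540.00 − YTD £861092.00 = £5448.00 subject; 7.33% × £5448.00 = £399.34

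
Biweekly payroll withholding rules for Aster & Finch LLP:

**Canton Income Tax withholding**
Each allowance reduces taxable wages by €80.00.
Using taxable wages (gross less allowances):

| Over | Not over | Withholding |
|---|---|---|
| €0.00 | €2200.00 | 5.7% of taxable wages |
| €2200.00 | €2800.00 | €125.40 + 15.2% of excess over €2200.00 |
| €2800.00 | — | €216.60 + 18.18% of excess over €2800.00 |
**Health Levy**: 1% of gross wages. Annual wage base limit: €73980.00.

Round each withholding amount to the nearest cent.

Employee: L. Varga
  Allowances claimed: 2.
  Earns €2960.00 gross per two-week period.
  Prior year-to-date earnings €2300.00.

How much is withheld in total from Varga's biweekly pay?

€246.20

Canton Income Tax: taxable = €2960.00 − 2×€80.00 = €2800.00
  €125.40 + 15.2% × (€2800.00 − €2200.00) = €125.40 + 15.2% × €600.00 = €216.60
Health Levy: 1% × €2960.00 = €29.60
Total: €216.60 + €29.60 = €246.20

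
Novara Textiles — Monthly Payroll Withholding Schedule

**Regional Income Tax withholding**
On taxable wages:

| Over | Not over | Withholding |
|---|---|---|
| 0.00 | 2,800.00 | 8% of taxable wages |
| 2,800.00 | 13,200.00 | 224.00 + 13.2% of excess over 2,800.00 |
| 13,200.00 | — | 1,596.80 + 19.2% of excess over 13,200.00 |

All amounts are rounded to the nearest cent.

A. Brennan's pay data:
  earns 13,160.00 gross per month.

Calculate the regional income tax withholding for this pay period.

Regional Income Tax: taxable = 13,160.00
  224.00 + 13.2% × (13,160.00 − 2,800.00) = 224.00 + 13.2% × 10,360.00 = 1,591.52

1,591.52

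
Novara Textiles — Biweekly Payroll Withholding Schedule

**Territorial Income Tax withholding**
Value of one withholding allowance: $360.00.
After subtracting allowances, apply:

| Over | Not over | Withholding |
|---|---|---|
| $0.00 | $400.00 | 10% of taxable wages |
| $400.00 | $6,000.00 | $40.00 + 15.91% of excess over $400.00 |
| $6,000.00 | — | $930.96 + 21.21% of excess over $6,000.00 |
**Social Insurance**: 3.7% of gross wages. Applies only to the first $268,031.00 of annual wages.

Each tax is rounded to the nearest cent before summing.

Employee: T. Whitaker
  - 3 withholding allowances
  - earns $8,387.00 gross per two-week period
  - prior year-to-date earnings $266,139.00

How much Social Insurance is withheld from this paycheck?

Social Insurance: cap $268,031.00 − YTD $266,139.00 = $1,892.00 subject; 3.7% × $1,892.00 = $70.00

$70.00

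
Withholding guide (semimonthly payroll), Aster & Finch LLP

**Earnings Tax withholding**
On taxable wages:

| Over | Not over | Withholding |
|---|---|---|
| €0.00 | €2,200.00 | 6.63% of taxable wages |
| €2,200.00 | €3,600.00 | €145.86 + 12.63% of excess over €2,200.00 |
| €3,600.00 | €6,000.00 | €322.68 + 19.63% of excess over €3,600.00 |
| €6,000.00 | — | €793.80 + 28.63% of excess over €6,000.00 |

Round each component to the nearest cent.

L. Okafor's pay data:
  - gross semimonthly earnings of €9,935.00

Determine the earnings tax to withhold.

Earnings Tax: taxable = €9,935.00
  €793.80 + 28.63% × (€9,935.00 − €6,000.00) = €793.80 + 28.63% × €3,935.00 = €1,920.39

€1,920.39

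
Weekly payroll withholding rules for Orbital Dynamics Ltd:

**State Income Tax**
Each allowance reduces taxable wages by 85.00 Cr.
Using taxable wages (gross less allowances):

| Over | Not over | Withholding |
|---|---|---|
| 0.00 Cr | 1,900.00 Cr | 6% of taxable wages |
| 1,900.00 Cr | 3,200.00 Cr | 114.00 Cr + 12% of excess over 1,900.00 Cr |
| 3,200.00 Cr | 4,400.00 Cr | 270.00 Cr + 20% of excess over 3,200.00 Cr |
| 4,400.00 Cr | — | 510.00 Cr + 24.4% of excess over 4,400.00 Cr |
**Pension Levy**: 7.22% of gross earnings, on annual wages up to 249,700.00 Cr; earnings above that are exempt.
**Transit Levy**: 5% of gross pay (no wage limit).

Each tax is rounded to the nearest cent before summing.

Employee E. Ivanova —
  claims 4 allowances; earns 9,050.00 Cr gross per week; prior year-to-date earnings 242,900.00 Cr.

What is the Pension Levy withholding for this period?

490.96 Cr

Pension Levy: cap 249,700.00 Cr − YTD 242,900.00 Cr = 6,800.00 Cr subject; 7.22% × 6,800.00 Cr = 490.96 Cr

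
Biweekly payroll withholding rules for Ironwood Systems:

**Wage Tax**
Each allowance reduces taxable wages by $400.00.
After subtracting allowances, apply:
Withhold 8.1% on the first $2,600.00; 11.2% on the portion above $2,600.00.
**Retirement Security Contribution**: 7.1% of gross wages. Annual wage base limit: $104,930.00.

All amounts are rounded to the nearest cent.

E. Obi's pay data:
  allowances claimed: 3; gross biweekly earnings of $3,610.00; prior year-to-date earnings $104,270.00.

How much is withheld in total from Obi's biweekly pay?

Wage Tax: taxable = $3,610.00 − 3×$400.00 = $2,410.00
  8.1% × $2,410.00 = $195.21
Retirement Security Contribution: cap $104,930.00 − YTD $104,270.00 = $660.00 subject; 7.1% × $660.00 = $46.86
Total: $195.21 + $46.86 = $242.07

$242.07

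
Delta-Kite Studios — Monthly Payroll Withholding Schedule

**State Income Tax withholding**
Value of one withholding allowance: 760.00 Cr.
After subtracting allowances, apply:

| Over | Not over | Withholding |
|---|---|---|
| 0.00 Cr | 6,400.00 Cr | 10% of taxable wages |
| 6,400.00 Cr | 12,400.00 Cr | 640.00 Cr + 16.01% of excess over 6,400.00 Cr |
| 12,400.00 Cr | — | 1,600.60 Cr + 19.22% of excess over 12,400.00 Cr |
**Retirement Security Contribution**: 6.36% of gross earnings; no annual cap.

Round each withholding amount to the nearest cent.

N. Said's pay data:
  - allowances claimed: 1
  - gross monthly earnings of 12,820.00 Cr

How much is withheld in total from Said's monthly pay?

State Income Tax: taxable = 12,820.00 Cr − 1×760.00 Cr = 12,060.00 Cr
  640.00 Cr + 16.01% × (12,060.00 Cr − 6,400.00 Cr) = 640.00 Cr + 16.01% × 5,660.00 Cr = 1,546.17 Cr
Retirement Security Contribution: 6.36% × 12,820.00 Cr = 815.35 Cr
Total: 1,546.17 Cr + 815.35 Cr = 2,361.52 Cr

2,361.52 Cr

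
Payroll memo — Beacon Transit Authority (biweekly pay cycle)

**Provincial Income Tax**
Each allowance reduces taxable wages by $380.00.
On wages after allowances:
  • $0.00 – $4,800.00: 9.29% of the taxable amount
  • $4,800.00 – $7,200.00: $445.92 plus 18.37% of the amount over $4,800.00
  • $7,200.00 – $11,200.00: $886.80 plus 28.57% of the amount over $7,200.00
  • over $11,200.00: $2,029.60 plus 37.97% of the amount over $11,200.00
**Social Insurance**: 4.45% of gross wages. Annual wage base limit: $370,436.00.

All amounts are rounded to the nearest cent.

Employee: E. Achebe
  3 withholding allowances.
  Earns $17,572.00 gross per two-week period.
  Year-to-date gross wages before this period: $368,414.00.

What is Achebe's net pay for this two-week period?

Provincial Income Tax: taxable = $17,572.00 − 3×$380.00 = $16,432.00
  $2,029.60 + 37.97% × ($16,432.00 − $11,200.00) = $2,029.60 + 37.97% × $5,232.00 = $4,016.19
Social Insurance: cap $370,436.00 − YTD $368,414.00 = $2,022.00 subject; 4.45% × $2,022.00 = $89.98
Total withheld: $4,016.19 + $89.98 = $4,106.17
Net pay: $17,572.00 − $4,106.17 = $13,465.83

$13,465.83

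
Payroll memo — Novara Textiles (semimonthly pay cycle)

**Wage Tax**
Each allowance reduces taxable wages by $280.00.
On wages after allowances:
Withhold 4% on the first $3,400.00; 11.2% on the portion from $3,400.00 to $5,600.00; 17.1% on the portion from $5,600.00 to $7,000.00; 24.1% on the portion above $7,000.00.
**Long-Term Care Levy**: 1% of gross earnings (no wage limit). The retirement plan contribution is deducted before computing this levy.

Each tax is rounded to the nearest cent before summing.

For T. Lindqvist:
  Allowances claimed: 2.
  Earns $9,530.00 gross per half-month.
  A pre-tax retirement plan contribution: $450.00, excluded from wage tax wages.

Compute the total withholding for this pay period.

$1,078.92

Wage Tax: taxable = $9,530.00 − $450.00 − 2×$280.00 = $8,520.00
  $621.80 + 24.1% × ($8,520.00 − $7,000.00) = $621.80 + 24.1% × $1,520.00 = $988.12
Long-Term Care Levy: 1% × $9,080.00 = $90.80
Total: $988.12 + $90.80 = $1,078.92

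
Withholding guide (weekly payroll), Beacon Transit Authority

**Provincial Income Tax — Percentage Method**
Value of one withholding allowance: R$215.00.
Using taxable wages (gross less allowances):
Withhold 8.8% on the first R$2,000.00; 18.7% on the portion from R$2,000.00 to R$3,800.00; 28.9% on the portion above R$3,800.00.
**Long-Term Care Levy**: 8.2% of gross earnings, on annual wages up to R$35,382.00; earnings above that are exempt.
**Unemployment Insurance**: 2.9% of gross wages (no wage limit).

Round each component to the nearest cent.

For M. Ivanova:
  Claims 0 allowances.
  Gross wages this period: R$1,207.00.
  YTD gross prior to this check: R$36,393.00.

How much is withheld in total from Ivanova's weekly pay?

R$141.22

Provincial Income Tax: taxable = R$1,207.00
  8.8% × R$1,207.00 = R$106.22
Long-Term Care Levy: YTD R$36,393.00 ≥ cap R$35,382.00 → R$0.00
Unemployment Insurance: 2.9% × R$1,207.00 = R$35.00
Total: R$106.22 + R$0.00 + R$35.00 = R$141.22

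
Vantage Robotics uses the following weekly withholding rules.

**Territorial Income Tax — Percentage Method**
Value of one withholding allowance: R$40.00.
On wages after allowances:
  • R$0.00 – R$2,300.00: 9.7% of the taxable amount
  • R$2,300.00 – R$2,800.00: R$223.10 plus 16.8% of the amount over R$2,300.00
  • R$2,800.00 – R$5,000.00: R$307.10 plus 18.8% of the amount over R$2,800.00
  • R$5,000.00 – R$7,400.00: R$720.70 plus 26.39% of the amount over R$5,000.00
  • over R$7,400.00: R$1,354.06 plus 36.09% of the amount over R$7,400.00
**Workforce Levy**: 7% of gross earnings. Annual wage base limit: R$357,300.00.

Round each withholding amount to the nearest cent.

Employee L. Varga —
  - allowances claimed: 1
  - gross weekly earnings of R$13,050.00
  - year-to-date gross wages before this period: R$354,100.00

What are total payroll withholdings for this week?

Territorial Income Tax: taxable = R$13,050.00 − 1×R$40.00 = R$13,010.00
  R$1,354.06 + 36.09% × (R$13,010.00 − R$7,400.00) = R$1,354.06 + 36.09% × R$5,610.00 = R$3,378.71
Workforce Levy: cap R$357,300.00 − YTD R$354,100.00 = R$3,200.00 subject; 7% × R$3,200.00 = R$224.00
Total: R$3,378.71 + R$224.00 = R$3,602.71

R$3,602.71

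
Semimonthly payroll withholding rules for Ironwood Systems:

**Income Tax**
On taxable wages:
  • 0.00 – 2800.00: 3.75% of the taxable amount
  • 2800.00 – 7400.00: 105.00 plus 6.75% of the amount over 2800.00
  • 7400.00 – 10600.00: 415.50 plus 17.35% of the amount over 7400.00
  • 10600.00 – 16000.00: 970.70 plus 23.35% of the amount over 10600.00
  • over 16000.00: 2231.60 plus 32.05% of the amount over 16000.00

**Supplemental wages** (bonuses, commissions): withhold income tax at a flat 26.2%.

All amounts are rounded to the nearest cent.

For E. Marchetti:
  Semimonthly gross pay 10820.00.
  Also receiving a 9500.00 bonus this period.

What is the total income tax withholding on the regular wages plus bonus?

3511.07

Income Tax: taxable = 10820.00
  970.70 + 23.35% × (10820.00 − 10600.00) = 970.70 + 23.35% × 220.00 = 1022.07
Supplemental (26.2% flat on bonus): 26.2% × 9500.00 = 2489.00
Total income tax: 1022.07 + 2489.00 = 3511.07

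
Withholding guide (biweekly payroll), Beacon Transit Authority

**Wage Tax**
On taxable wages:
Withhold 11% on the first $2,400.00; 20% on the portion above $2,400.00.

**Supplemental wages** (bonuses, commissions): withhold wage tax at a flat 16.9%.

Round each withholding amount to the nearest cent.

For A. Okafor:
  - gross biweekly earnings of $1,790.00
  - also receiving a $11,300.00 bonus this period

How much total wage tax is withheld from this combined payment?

Wage Tax: taxable = $1,790.00
  11% × $1,790.00 = $196.90
Supplemental (16.9% flat on bonus): 16.9% × $11,300.00 = $1,909.70
Total wage tax: $196.90 + $1,909.70 = $2,106.60

$2,106.60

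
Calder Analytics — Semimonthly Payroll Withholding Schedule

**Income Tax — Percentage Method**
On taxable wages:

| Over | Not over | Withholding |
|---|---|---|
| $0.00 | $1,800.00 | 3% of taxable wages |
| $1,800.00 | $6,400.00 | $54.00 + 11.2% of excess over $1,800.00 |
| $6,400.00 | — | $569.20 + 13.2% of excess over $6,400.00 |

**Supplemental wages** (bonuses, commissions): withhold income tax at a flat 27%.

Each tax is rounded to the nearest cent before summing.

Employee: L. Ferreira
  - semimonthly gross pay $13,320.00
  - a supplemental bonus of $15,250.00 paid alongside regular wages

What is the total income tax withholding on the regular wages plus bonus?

Income Tax: taxable = $13,320.00
  $569.20 + 13.2% × ($13,320.00 − $6,400.00) = $569.20 + 13.2% × $6,920.00 = $1,482.64
Supplemental (27% flat on bonus): 27% × $15,250.00 = $4,117.50
Total income tax: $1,482.64 + $4,117.50 = $5,600.14

$5,600.14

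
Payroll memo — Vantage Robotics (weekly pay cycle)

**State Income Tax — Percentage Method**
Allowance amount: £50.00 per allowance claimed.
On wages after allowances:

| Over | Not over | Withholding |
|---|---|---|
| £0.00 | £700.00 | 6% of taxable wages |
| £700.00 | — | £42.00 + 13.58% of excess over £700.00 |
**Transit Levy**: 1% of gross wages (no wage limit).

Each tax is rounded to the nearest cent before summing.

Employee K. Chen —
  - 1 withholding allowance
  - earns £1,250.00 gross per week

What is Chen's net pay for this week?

£1,127.60

State Income Tax: taxable = £1,250.00 − 1×£50.00 = £1,200.00
  £42.00 + 13.58% × (£1,200.00 − £700.00) = £42.00 + 13.58% × £500.00 = £109.90
Transit Levy: 1% × £1,250.00 = £12.50
Total withheld: £109.90 + £12.50 = £122.40
Net pay: £1,250.00 − £122.40 = £1,127.60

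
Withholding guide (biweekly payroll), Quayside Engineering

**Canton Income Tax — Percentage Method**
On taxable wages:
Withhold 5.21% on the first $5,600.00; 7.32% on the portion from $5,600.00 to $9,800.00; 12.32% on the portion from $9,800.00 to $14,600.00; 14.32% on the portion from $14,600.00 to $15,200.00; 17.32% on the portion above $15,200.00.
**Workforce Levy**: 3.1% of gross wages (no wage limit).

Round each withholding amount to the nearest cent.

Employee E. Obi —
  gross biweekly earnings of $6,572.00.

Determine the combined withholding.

$566.64

Canton Income Tax: taxable = $6,572.00
  $291.76 + 7.32% × ($6,572.00 − $5,600.00) = $291.76 + 7.32% × $972.00 = $362.91
Workforce Levy: 3.1% × $6,572.00 = $203.73
Total: $362.91 + $203.73 = $566.64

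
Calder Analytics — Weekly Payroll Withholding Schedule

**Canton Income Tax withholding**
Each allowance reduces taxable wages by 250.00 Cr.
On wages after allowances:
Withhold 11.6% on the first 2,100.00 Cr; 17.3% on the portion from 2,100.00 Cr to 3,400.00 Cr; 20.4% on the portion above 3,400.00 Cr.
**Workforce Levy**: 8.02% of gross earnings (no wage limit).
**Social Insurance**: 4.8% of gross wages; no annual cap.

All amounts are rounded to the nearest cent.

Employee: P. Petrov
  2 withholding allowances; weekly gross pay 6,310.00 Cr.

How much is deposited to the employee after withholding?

Canton Income Tax: taxable = 6,310.00 Cr − 2×250.00 Cr = 5,810.00 Cr
  468.50 Cr + 20.4% × (5,810.00 Cr − 3,400.00 Cr) = 468.50 Cr + 20.4% × 2,410.00 Cr = 960.14 Cr
Workforce Levy: 8.02% × 6,310.00 Cr = 506.06 Cr
Social Insurance: 4.8% × 6,310.00 Cr = 302.88 Cr
Total withheld: 960.14 Cr + 506.06 Cr + 302.88 Cr = 1,769.08 Cr
Net pay: 6,310.00 Cr − 1,769.08 Cr = 4,540.92 Cr

4,540.92 Cr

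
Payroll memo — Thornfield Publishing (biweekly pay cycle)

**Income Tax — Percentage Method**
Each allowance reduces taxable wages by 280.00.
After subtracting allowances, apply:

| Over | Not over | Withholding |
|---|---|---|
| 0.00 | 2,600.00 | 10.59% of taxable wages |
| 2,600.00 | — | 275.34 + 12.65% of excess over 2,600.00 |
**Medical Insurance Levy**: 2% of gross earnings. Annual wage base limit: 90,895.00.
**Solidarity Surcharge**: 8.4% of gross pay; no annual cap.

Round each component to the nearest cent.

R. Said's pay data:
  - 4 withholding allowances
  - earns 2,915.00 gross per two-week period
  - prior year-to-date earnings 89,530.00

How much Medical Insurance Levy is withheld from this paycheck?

27.30

Medical Insurance Levy: cap 90,895.00 − YTD 89,530.00 = 1,365.00 subject; 2% × 1,365.00 = 27.30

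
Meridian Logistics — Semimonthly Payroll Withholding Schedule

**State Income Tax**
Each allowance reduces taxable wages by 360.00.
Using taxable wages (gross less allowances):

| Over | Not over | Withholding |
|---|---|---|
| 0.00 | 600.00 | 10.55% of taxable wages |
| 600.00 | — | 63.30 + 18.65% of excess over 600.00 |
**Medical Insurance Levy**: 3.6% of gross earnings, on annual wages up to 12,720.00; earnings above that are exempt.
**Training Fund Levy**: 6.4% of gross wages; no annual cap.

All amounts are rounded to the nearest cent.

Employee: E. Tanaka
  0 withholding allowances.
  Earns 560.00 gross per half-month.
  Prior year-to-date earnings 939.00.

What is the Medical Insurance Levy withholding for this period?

Medical Insurance Levy: 3.6% × 560.00 = 20.16

20.16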